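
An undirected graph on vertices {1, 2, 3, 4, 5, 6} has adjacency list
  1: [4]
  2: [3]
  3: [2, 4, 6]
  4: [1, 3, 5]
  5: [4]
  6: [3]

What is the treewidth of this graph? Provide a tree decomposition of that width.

Treewidth 1.
One optimal decomposition is:
Bags: B1 = {3, 6}  B2 = {2, 3}  B3 = {3, 4}  B4 = {4, 5}  B5 = {1, 4}
Tree: B1–B2, B1–B3, B3–B4, B3–B5

The largest bag has 2 vertices, giving width 1; this decomposition certifies tw(G) ≤ 1. G has an edge, so its treewidth is at least 1. Therefore the treewidth is 1.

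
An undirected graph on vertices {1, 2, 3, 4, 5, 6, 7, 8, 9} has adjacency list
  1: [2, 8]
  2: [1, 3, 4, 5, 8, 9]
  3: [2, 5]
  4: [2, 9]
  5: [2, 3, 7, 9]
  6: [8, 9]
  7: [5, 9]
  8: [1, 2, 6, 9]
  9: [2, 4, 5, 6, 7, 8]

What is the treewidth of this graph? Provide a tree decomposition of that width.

The largest bag has 3 vertices, giving width 2; this decomposition certifies tw(G) ≤ 2. For the lower bound, the 3 vertices {1, 2, 8} are pairwise adjacent, and any tree decomposition puts a clique entirely inside one bag — forcing width ≥ 2. Therefore the treewidth is 2.

Treewidth 2.
Bags: B1 = {2, 4, 9}  B2 = {2, 8, 9}  B3 = {2, 5, 9}  B4 = {1, 2, 8}  B5 = {5, 7, 9}  B6 = {6, 8, 9}  B7 = {2, 3, 5}
Tree: B1–B2, B2–B3, B2–B4, B3–B5, B2–B6, B3–B7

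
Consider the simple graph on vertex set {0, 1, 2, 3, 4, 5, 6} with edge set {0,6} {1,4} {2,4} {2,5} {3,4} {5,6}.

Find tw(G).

A width-1 tree decomposition is:
Bags: B1 = {2, 4}  B2 = {1, 4}  B3 = {2, 5}  B4 = {5, 6}  B5 = {0, 6}  B6 = {3, 4}
Tree: B1–B2, B1–B3, B3–B4, B4–B5, B2–B6
The largest bag has 2 vertices, giving width 1; this decomposition certifies tw(G) ≤ 1. Since G has at least one edge (e.g. 2–4), it is not an edgeless graph, so tw(G) ≥ 1. Hence tw(G) = 1 exactly.

1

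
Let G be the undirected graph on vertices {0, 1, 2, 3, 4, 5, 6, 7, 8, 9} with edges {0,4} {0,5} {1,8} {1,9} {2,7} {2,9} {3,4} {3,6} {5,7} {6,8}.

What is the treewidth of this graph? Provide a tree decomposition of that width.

Treewidth 2.
One optimal decomposition is:
Bags: B1 = {0, 3, 4}  B2 = {0, 3, 5}  B3 = {3, 5, 7}  B4 = {2, 3, 7}  B5 = {2, 3, 9}  B6 = {1, 3, 9}  B7 = {1, 3, 8}  B8 = {3, 6, 8}
Tree: B1–B2, B2–B3, B3–B4, B4–B5, B5–B6, B6–B7, B7–B8

The largest bag has 3 vertices, giving width 2; this decomposition certifies tw(G) ≤ 2. Since 3–4–0–5–7–2–9–1–8–6–3 is a cycle in G, G is not acyclic. Forests are exactly the graphs of treewidth ≤ 1, so tw(G) ≥ 2. Combining the bounds, tw(G) = 2.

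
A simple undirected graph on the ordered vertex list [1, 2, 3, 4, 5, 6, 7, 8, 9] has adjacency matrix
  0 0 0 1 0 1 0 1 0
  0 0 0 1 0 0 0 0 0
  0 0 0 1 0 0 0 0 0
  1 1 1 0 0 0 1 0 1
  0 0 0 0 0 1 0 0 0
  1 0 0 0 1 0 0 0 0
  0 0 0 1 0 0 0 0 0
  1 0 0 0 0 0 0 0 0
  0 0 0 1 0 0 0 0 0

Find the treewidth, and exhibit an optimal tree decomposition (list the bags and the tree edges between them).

Treewidth 1.
Bags: B1 = {1, 6}  B2 = {1, 4}  B3 = {2, 4}  B4 = {4, 9}  B5 = {5, 6}  B6 = {4, 7}  B7 = {1, 8}  B8 = {3, 4}
Tree: B1–B2, B2–B3, B3–B4, B1–B5, B3–B6, B2–B7, B3–B8

Each bag holds 2 vertices, so the decomposition has width 1, which upper-bounds the treewidth. Since G has at least one edge (e.g. 6–1), it is not an edgeless graph, so tw(G) ≥ 1. The upper and lower bounds meet at 1, so that is the treewidth.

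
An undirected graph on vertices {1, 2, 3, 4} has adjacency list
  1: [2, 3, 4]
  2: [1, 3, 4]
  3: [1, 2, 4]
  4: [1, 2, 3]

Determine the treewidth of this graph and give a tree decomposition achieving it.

A single bag containing all 4 vertices is trivially a valid decomposition of width 3. Conversely, {1, 2, 3, 4} is a clique of size 4, and the vertices of any clique must share a bag in every tree decomposition; so some bag has ≥ 4 vertices and tw(G) ≥ 3. Hence tw(G) = 3 exactly.

Treewidth 3.
One optimal decomposition is:
Bags: B1 = {1, 2, 3, 4}
Tree: (single bag)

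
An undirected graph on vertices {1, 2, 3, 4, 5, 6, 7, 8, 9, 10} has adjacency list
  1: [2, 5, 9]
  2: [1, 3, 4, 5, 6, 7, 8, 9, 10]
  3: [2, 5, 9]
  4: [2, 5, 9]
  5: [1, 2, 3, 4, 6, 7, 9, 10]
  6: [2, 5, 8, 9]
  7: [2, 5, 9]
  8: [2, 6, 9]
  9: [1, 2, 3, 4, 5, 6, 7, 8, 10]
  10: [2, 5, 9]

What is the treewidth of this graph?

3

A width-3 tree decomposition is:
Bags: B1 = {2, 5, 9, 10}  B2 = {2, 5, 7, 9}  B3 = {2, 3, 5, 9}  B4 = {2, 5, 6, 9}  B5 = {2, 6, 8, 9}  B6 = {1, 2, 5, 9}  B7 = {2, 4, 5, 9}
Tree: B1–B2, B1–B3, B2–B4, B4–B5, B4–B6, B6–B7
The largest bag has 4 vertices, giving width 3; this decomposition certifies tw(G) ≤ 3. On the other hand G contains the 4-clique {2, 6, 8, 9}. A clique must lie in a single bag of any decomposition, so no decomposition can have width below 3. Therefore the treewidth is 3.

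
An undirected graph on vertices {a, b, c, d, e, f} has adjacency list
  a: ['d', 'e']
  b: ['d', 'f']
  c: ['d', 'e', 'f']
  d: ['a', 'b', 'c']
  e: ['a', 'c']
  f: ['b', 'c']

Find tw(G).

2

A width-2 tree decomposition is:
Bags: B1 = {a, d, e}  B2 = {c, d, e}  B3 = {b, c, d}  B4 = {b, c, f}
Tree: B1–B2, B2–B3, B3–B4
The largest bag has 3 vertices, giving width 2; this decomposition certifies tw(G) ≤ 2. The edges a–e–c–d–a form a cycle, so G is not a tree and its treewidth is at least 2. Combining the bounds, tw(G) = 2.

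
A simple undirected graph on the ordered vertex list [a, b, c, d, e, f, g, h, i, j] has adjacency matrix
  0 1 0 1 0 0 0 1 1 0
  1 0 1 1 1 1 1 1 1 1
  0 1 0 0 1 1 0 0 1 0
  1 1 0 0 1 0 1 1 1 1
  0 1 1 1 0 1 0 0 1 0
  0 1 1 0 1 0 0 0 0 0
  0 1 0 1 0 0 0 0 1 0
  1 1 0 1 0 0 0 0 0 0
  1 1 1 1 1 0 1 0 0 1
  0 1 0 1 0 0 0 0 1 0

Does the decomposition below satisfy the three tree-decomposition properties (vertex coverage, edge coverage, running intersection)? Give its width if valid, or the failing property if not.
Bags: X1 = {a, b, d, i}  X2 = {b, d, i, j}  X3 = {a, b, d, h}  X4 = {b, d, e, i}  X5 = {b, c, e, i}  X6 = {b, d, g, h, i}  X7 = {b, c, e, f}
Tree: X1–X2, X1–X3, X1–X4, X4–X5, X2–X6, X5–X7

No — bags containing vertex h are not connected in the tree.

A tree decomposition must satisfy three properties: every vertex lies in some bag; for every edge, both endpoints lie together in some bag; and for every vertex, the bags containing it form a connected subtree. Here bags containing vertex h are not connected in the tree, so the decomposition is invalid.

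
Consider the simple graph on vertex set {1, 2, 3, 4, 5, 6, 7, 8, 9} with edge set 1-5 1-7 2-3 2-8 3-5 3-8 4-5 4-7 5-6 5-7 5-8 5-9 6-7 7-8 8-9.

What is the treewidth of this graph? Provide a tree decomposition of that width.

Treewidth 2.
One such decomposition:
Bags: B1 = {5, 6, 7}  B2 = {1, 5, 7}  B3 = {4, 5, 7}  B4 = {5, 7, 8}  B5 = {3, 5, 8}  B6 = {5, 8, 9}  B7 = {2, 3, 8}
Tree: B1–B2, B1–B3, B1–B4, B4–B5, B4–B6, B5–B7

The largest bag has 3 vertices, giving width 2; this decomposition certifies tw(G) ≤ 2. On the other hand G contains the 3-clique {2, 3, 8}. A clique must lie in a single bag of any decomposition, so no decomposition can have width below 2. Hence tw(G) = 2 exactly.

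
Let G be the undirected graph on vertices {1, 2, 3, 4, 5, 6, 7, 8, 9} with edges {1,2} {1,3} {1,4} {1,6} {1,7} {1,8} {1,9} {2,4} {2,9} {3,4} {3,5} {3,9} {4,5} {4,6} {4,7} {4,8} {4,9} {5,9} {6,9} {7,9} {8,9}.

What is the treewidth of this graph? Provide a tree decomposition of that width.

Every bag has size at most 4, so the width is 4 − 1 = 3 and tw(G) ≤ 3. On the other hand G contains the 4-clique {1, 2, 4, 9}. A clique must lie in a single bag of any decomposition, so no decomposition can have width below 3. Hence tw(G) = 3 exactly.

Treewidth 3.
Bags: B1 = {1, 4, 8, 9}  B2 = {1, 4, 6, 9}  B3 = {1, 2, 4, 9}  B4 = {1, 3, 4, 9}  B5 = {3, 4, 5, 9}  B6 = {1, 4, 7, 9}
Tree: B1–B2, B2–B3, B3–B4, B4–B5, B2–B6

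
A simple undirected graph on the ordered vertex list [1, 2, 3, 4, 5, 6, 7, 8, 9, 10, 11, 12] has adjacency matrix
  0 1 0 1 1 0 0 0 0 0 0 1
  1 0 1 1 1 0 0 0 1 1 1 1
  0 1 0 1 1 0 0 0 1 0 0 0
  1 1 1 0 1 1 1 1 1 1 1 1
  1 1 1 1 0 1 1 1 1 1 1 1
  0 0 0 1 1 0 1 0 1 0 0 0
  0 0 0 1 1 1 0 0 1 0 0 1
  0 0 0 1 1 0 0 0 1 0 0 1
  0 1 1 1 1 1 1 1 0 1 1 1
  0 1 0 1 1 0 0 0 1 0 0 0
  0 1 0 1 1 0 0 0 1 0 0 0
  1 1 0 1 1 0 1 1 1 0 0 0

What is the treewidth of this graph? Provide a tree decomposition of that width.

Every bag has size at most 5, so the width is 5 − 1 = 4 and tw(G) ≤ 4. Conversely, {1, 2, 4, 5, 12} is a clique of size 5, and the vertices of any clique must share a bag in every tree decomposition; so some bag has ≥ 5 vertices and tw(G) ≥ 4. Therefore the treewidth is 4.

Treewidth 4.
One optimal decomposition is:
Bags: B1 = {4, 5, 8, 9, 12}  B2 = {4, 5, 7, 9, 12}  B3 = {2, 4, 5, 9, 12}  B4 = {4, 5, 6, 7, 9}  B5 = {2, 4, 5, 9, 11}  B6 = {2, 4, 5, 9, 10}  B7 = {2, 3, 4, 5, 9}  B8 = {1, 2, 4, 5, 12}
Tree: B1–B2, B1–B3, B2–B4, B3–B5, B3–B6, B3–B7, B3–B8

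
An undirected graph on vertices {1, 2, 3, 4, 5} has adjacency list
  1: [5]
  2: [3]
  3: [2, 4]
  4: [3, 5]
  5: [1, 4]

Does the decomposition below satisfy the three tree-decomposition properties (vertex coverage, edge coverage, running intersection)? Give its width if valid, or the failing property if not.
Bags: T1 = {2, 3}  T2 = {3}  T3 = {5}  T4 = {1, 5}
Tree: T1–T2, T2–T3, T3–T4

No — vertex 4 appears in no bag.

A tree decomposition must satisfy three properties: every vertex lies in some bag; for every edge, both endpoints lie together in some bag; and for every vertex, the bags containing it form a connected subtree. Here vertex 4 appears in no bag, so the decomposition is invalid.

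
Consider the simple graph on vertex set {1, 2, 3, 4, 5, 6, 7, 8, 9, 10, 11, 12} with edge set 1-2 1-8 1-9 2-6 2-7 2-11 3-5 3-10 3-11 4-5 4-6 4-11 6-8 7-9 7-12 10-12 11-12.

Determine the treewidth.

3

A width-3 tree decomposition is:
Bags: B1 = {3, 4, 5, 10}  B2 = {3, 4, 10, 11}  B3 = {4, 10, 11, 12}  B4 = {4, 6, 11, 12}  B5 = {2, 6, 11, 12}  B6 = {2, 6, 7, 12}  B7 = {2, 6, 7, 8}  B8 = {1, 2, 7, 8}  B9 = {1, 7, 8, 9}
Tree: B1–B2, B2–B3, B3–B4, B4–B5, B5–B6, B6–B7, B7–B8, B8–B9
Every bag has size at most 4, so the width is 4 − 1 = 3 and tw(G) ≤ 3. For the lower bound: the 4 vertex sets {3,5,10}, {4}, {11}, {2,6,7,12} are disjoint, each induces a connected subgraph, and every pair is joined by at least one edge of G. Contracting each set to a single vertex therefore yields K_{4} as a minor, and since treewidth is minor-monotone, tw(G) ≥ tw(K_{4}) = 3. The upper and lower bounds meet at 3, so that is the treewidth.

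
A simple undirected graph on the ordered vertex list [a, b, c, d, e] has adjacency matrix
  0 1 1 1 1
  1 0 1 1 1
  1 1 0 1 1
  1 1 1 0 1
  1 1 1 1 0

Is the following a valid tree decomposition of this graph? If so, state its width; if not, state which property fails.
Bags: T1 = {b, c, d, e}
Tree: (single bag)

A tree decomposition must satisfy three properties: every vertex lies in some bag; for every edge, both endpoints lie together in some bag; and for every vertex, the bags containing it form a connected subtree. Here vertex a appears in no bag, so the decomposition is invalid.

No — vertex a appears in no bag.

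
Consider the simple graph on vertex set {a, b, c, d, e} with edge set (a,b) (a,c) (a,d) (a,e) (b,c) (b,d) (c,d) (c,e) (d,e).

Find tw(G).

3

A width-3 tree decomposition is:
Bags: B1 = {a, c, d, e}  B2 = {a, b, c, d}
Tree: B1–B2
Each bag holds 4 vertices, so the decomposition has width 3, which upper-bounds the treewidth. For the lower bound, the 4 vertices {a, c, d, e} are pairwise adjacent, and any tree decomposition puts a clique entirely inside one bag — forcing width ≥ 3. The upper and lower bounds meet at 3, so that is the treewidth.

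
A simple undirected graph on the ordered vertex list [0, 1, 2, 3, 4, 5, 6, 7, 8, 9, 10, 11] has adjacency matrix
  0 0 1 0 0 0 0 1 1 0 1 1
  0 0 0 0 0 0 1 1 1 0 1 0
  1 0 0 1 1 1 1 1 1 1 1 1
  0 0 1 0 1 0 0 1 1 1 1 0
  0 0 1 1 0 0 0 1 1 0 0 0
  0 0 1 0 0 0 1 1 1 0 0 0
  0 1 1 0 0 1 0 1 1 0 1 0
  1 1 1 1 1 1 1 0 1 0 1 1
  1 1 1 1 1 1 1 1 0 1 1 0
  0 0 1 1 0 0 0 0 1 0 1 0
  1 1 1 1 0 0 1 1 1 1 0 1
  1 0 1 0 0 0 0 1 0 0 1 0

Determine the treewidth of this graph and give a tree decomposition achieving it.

Every bag has size at most 5, so the width is 5 − 1 = 4 and tw(G) ≤ 4. On the other hand G contains the 5-clique {1, 6, 7, 8, 10}. A clique must lie in a single bag of any decomposition, so no decomposition can have width below 4. Hence tw(G) = 4 exactly.

Treewidth 4.
One optimal decomposition is:
Bags: B1 = {2, 3, 8, 9, 10}  B2 = {2, 3, 7, 8, 10}  B3 = {2, 6, 7, 8, 10}  B4 = {0, 2, 7, 8, 10}  B5 = {2, 5, 6, 7, 8}  B6 = {2, 3, 4, 7, 8}  B7 = {1, 6, 7, 8, 10}  B8 = {0, 2, 7, 10, 11}
Tree: B1–B2, B2–B3, B3–B4, B3–B5, B2–B6, B3–B7, B4–B8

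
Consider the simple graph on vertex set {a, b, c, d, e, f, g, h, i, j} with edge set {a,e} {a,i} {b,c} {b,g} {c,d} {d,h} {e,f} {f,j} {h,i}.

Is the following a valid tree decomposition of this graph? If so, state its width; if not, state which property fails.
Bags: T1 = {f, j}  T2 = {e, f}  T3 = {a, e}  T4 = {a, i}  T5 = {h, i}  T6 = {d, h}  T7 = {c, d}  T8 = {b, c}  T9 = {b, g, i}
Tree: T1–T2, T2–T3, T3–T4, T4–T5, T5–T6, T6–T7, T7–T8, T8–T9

No — bags containing vertex i are not connected in the tree.

A tree decomposition must satisfy three properties: every vertex lies in some bag; for every edge, both endpoints lie together in some bag; and for every vertex, the bags containing it form a connected subtree. Here bags containing vertex i are not connected in the tree, so the decomposition is invalid.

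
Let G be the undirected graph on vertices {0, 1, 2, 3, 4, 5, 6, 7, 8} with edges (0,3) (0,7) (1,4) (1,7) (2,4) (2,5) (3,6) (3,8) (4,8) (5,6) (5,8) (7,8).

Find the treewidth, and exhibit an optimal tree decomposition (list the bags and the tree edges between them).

Every bag has size at most 4, so the width is 4 − 1 = 3 and tw(G) ≤ 3. For the lower bound: the 4 vertex sets {0,3,6}, {7}, {8}, {1,2,4,5} are disjoint, each induces a connected subgraph, and every pair is joined by at least one edge of G. Contracting each set to a single vertex therefore yields K_{4} as a minor, and since treewidth is minor-monotone, tw(G) ≥ tw(K_{4}) = 3. Therefore the treewidth is 3.

Treewidth 3.
Bags: B1 = {0, 3, 6, 7}  B2 = {3, 6, 7, 8}  B3 = {5, 6, 7, 8}  B4 = {1, 5, 7, 8}  B5 = {1, 4, 5, 8}  B6 = {1, 2, 4, 5}
Tree: B1–B2, B2–B3, B3–B4, B4–B5, B5–B6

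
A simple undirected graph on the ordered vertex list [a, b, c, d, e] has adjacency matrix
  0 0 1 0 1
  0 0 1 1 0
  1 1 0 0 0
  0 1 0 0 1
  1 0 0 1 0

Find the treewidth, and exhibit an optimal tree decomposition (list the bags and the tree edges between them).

Treewidth 2.
One optimal decomposition is:
Bags: B1 = {b, c, d}  B2 = {c, d, e}  B3 = {a, c, e}
Tree: B1–B2, B2–B3

Each bag holds 3 vertices, so the decomposition has width 2, which upper-bounds the treewidth. Since c–b–d–e–a–c is a cycle in G, G is not acyclic. Forests are exactly the graphs of treewidth ≤ 1, so tw(G) ≥ 2. Combining the bounds, tw(G) = 2.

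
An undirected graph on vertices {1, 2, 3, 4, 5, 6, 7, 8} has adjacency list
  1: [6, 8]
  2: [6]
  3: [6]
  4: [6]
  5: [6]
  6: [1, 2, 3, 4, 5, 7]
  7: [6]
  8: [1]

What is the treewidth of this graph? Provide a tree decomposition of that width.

Every bag has size at most 2, so the width is 2 − 1 = 1 and tw(G) ≤ 1. G has an edge, so its treewidth is at least 1. Hence tw(G) = 1 exactly.

Treewidth 1.
One optimal decomposition is:
Bags: B1 = {3, 6}  B2 = {2, 6}  B3 = {1, 6}  B4 = {6, 7}  B5 = {1, 8}  B6 = {5, 6}  B7 = {4, 6}
Tree: B1–B2, B1–B3, B1–B4, B3–B5, B1–B6, B6–B7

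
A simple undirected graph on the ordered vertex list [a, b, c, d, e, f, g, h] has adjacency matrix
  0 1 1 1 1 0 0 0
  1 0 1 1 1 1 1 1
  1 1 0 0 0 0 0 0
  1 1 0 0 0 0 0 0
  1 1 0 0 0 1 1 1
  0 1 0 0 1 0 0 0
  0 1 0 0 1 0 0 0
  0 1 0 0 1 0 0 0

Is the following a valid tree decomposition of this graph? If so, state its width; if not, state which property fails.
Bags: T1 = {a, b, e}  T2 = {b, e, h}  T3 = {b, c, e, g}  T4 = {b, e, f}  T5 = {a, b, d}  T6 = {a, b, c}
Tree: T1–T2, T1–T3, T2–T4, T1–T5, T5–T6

No — bags containing vertex c are not connected in the tree.

A tree decomposition must satisfy three properties: every vertex lies in some bag; for every edge, both endpoints lie together in some bag; and for every vertex, the bags containing it form a connected subtree. Here bags containing vertex c are not connected in the tree, so the decomposition is invalid.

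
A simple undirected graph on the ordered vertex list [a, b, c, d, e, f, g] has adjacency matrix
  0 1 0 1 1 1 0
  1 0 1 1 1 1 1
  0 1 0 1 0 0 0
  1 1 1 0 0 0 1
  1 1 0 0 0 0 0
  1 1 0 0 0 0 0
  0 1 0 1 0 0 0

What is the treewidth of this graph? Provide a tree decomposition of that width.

Each bag holds 3 vertices, so the decomposition has width 2, which upper-bounds the treewidth. On the other hand G contains the 3-clique {b, d, g}. A clique must lie in a single bag of any decomposition, so no decomposition can have width below 2. The upper and lower bounds meet at 2, so that is the treewidth.

Treewidth 2.
One optimal decomposition is:
Bags: B1 = {a, b, d}  B2 = {b, c, d}  B3 = {a, b, f}  B4 = {a, b, e}  B5 = {b, d, g}
Tree: B1–B2, B1–B3, B3–B4, B1–B5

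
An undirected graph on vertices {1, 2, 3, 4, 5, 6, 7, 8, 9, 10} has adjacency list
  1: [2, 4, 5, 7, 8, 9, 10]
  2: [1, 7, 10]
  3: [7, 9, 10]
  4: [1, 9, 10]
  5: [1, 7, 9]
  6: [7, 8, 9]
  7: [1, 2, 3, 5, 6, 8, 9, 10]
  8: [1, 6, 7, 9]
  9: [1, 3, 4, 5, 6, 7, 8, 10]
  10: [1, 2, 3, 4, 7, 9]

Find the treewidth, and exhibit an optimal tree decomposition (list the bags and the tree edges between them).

The largest bag has 4 vertices, giving width 3; this decomposition certifies tw(G) ≤ 3. For the lower bound, the 4 vertices {1, 4, 9, 10} are pairwise adjacent, and any tree decomposition puts a clique entirely inside one bag — forcing width ≥ 3. Therefore the treewidth is 3.

Treewidth 3.
Bags: B1 = {1, 2, 7, 10}  B2 = {1, 7, 9, 10}  B3 = {1, 7, 8, 9}  B4 = {3, 7, 9, 10}  B5 = {1, 4, 9, 10}  B6 = {1, 5, 7, 9}  B7 = {6, 7, 8, 9}
Tree: B1–B2, B2–B3, B2–B4, B2–B5, B3–B6, B3–B7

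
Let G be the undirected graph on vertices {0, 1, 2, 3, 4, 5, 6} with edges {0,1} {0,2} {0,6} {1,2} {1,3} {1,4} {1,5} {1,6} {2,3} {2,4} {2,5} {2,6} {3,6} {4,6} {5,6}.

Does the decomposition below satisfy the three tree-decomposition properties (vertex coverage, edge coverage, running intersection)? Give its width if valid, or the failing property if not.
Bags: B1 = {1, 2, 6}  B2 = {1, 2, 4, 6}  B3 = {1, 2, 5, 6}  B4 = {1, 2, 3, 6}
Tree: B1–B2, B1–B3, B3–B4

No — vertex 0 appears in no bag.

A tree decomposition must satisfy three properties: every vertex lies in some bag; for every edge, both endpoints lie together in some bag; and for every vertex, the bags containing it form a connected subtree. Here vertex 0 appears in no bag, so the decomposition is invalid.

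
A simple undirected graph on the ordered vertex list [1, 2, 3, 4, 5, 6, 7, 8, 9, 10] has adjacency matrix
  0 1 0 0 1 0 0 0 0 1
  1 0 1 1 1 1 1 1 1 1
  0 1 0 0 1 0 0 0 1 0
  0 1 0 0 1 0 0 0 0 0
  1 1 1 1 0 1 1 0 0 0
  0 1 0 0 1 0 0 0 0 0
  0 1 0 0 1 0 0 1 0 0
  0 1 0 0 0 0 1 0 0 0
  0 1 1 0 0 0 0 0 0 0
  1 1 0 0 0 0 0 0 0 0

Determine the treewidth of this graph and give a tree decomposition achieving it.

Treewidth 2.
One optimal decomposition is:
Bags: B1 = {1, 2, 5}  B2 = {2, 5, 7}  B3 = {2, 3, 5}  B4 = {2, 7, 8}  B5 = {2, 3, 9}  B6 = {2, 4, 5}  B7 = {1, 2, 10}  B8 = {2, 5, 6}
Tree: B1–B2, B1–B3, B2–B4, B3–B5, B1–B6, B1–B7, B2–B8

The largest bag has 3 vertices, giving width 2; this decomposition certifies tw(G) ≤ 2. Conversely, {2, 7, 8} is a clique of size 3, and the vertices of any clique must share a bag in every tree decomposition; so some bag has ≥ 3 vertices and tw(G) ≥ 2. Combining the bounds, tw(G) = 2.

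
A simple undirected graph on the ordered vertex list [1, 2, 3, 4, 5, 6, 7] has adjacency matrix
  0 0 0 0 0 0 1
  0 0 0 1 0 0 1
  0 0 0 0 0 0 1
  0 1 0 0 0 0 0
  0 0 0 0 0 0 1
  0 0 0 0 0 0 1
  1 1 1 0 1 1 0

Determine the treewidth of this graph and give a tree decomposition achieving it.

Treewidth 1.
One such decomposition:
Bags: B1 = {5, 7}  B2 = {1, 7}  B3 = {3, 7}  B4 = {2, 7}  B5 = {6, 7}  B6 = {2, 4}
Tree: B1–B2, B1–B3, B2–B4, B3–B5, B4–B6

The largest bag has 2 vertices, giving width 1; this decomposition certifies tw(G) ≤ 1. Any graph with an edge has treewidth ≥ 1, and G has the edge 7–5. The upper and lower bounds meet at 1, so that is the treewidth.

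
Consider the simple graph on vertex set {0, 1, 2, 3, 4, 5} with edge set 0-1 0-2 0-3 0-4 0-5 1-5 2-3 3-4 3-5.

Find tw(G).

2

A width-2 tree decomposition is:
Bags: B1 = {0, 2, 3}  B2 = {0, 3, 4}  B3 = {0, 3, 5}  B4 = {0, 1, 5}
Tree: B1–B2, B2–B3, B3–B4
Each bag holds 3 vertices, so the decomposition has width 2, which upper-bounds the treewidth. For the lower bound, the 3 vertices {0, 1, 5} are pairwise adjacent, and any tree decomposition puts a clique entirely inside one bag — forcing width ≥ 2. Therefore the treewidth is 2.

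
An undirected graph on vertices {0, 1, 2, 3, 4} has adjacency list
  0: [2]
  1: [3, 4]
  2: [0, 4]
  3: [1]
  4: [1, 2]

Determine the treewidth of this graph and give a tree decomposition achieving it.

Treewidth 1.
One optimal decomposition is:
Bags: B1 = {1, 3}  B2 = {1, 4}  B3 = {2, 4}  B4 = {0, 2}
Tree: B1–B2, B2–B3, B3–B4

Each bag holds 2 vertices, so the decomposition has width 1, which upper-bounds the treewidth. Since G has at least one edge (e.g. 3–1), it is not an edgeless graph, so tw(G) ≥ 1. Combining the bounds, tw(G) = 1.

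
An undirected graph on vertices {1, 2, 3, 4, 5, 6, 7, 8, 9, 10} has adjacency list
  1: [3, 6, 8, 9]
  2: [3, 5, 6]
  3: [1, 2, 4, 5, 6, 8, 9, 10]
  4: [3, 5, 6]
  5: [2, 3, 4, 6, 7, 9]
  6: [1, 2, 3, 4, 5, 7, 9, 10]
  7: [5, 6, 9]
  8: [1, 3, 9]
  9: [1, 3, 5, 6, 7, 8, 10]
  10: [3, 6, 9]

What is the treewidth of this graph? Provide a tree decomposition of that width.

Treewidth 3.
One optimal decomposition is:
Bags: B1 = {3, 4, 5, 6}  B2 = {3, 5, 6, 9}  B3 = {3, 6, 9, 10}  B4 = {1, 3, 6, 9}  B5 = {1, 3, 8, 9}  B6 = {2, 3, 5, 6}  B7 = {5, 6, 7, 9}
Tree: B1–B2, B2–B3, B2–B4, B4–B5, B2–B6, B2–B7

The largest bag has 4 vertices, giving width 3; this decomposition certifies tw(G) ≤ 3. For the lower bound, the 4 vertices {1, 3, 8, 9} are pairwise adjacent, and any tree decomposition puts a clique entirely inside one bag — forcing width ≥ 3. The upper and lower bounds meet at 3, so that is the treewidth.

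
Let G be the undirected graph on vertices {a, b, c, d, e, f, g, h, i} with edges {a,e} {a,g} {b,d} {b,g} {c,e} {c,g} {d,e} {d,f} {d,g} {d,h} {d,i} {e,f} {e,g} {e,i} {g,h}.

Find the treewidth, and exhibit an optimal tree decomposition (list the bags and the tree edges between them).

Every bag has size at most 3, so the width is 3 − 1 = 2 and tw(G) ≤ 2. On the other hand G contains the 3-clique {d, e, g}. A clique must lie in a single bag of any decomposition, so no decomposition can have width below 2. Hence tw(G) = 2 exactly.

Treewidth 2.
Bags: B1 = {d, e, g}  B2 = {d, g, h}  B3 = {a, e, g}  B4 = {c, e, g}  B5 = {d, e, i}  B6 = {d, e, f}  B7 = {b, d, g}
Tree: B1–B2, B1–B3, B3–B4, B1–B5, B1–B6, B1–B7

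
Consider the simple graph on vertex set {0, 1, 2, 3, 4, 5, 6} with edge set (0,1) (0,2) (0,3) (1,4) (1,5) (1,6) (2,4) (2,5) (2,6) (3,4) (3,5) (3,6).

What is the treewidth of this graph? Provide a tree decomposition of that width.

Every bag has size at most 4, so the width is 4 − 1 = 3 and tw(G) ≤ 3. For the lower bound: the 4 vertex sets {2,5}, {1,4}, {3}, {6} are disjoint, each induces a connected subgraph, and every pair is joined by at least one edge of G. Contracting each set to a single vertex therefore yields K_{4} as a minor, and since treewidth is minor-monotone, tw(G) ≥ tw(K_{4}) = 3. Hence tw(G) = 3 exactly.

Treewidth 3.
One such decomposition:
Bags: B1 = {1, 2, 3, 5}  B2 = {1, 2, 3, 4}  B3 = {1, 2, 3, 6}  B4 = {0, 1, 2, 3}
Tree: B1–B2, B2–B3, B3–B4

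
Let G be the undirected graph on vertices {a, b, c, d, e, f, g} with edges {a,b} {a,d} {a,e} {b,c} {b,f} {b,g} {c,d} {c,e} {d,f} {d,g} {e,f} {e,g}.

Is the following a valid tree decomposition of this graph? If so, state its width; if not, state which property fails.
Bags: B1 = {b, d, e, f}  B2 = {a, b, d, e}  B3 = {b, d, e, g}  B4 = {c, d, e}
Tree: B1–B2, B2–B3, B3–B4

A tree decomposition must satisfy three properties: every vertex lies in some bag; for every edge, both endpoints lie together in some bag; and for every vertex, the bags containing it form a connected subtree. Here edge (b,c) lies in no bag, so the decomposition is invalid.

No — edge (b,c) lies in no bag.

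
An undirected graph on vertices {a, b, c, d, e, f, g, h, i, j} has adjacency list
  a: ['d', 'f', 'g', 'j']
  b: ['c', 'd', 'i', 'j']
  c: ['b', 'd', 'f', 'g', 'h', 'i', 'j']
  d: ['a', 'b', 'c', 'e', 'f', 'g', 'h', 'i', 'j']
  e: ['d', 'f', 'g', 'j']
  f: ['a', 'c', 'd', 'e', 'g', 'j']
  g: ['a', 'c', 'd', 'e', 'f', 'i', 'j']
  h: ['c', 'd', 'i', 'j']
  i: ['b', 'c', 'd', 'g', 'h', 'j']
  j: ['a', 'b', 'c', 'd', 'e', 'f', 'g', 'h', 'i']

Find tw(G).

4

A width-4 tree decomposition is:
Bags: B1 = {c, d, g, i, j}  B2 = {c, d, f, g, j}  B3 = {a, d, f, g, j}  B4 = {d, e, f, g, j}  B5 = {c, d, h, i, j}  B6 = {b, c, d, i, j}
Tree: B1–B2, B2–B3, B2–B4, B1–B5, B5–B6
Each bag holds 5 vertices, so the decomposition has width 4, which upper-bounds the treewidth. Conversely, {d, e, f, g, j} is a clique of size 5, and the vertices of any clique must share a bag in every tree decomposition; so some bag has ≥ 5 vertices and tw(G) ≥ 4. Hence tw(G) = 4 exactly.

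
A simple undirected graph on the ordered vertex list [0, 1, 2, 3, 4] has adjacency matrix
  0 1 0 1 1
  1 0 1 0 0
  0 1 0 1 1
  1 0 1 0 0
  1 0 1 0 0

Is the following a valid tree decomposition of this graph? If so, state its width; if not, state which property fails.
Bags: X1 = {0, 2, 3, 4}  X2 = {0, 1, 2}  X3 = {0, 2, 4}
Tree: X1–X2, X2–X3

No — bags containing vertex 4 are not connected in the tree.

A tree decomposition must satisfy three properties: every vertex lies in some bag; for every edge, both endpoints lie together in some bag; and for every vertex, the bags containing it form a connected subtree. Here bags containing vertex 4 are not connected in the tree, so the decomposition is invalid.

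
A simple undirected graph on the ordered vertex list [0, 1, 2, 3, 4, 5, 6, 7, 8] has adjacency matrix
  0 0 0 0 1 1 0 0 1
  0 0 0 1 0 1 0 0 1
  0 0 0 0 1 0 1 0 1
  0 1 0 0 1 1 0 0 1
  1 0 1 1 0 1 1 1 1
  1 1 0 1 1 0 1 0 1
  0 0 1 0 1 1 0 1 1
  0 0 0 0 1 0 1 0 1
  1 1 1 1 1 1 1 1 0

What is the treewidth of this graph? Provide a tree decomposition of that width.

Each bag holds 4 vertices, so the decomposition has width 3, which upper-bounds the treewidth. For the lower bound, the 4 vertices {1, 3, 5, 8} are pairwise adjacent, and any tree decomposition puts a clique entirely inside one bag — forcing width ≥ 3. The upper and lower bounds meet at 3, so that is the treewidth.

Treewidth 3.
One such decomposition:
Bags: B1 = {3, 4, 5, 8}  B2 = {1, 3, 5, 8}  B3 = {0, 4, 5, 8}  B4 = {4, 5, 6, 8}  B5 = {4, 6, 7, 8}  B6 = {2, 4, 6, 8}
Tree: B1–B2, B1–B3, B1–B4, B4–B5, B5–B6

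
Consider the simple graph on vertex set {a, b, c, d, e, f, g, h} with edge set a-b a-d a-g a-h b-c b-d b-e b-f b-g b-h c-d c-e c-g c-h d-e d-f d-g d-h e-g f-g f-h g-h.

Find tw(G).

4

A width-4 tree decomposition is:
Bags: B1 = {a, b, d, g, h}  B2 = {b, d, f, g, h}  B3 = {b, c, d, g, h}  B4 = {b, c, d, e, g}
Tree: B1–B2, B1–B3, B3–B4
Each bag holds 5 vertices, so the decomposition has width 4, which upper-bounds the treewidth. For the lower bound, the 5 vertices {b, c, d, e, g} are pairwise adjacent, and any tree decomposition puts a clique entirely inside one bag — forcing width ≥ 4. Therefore the treewidth is 4.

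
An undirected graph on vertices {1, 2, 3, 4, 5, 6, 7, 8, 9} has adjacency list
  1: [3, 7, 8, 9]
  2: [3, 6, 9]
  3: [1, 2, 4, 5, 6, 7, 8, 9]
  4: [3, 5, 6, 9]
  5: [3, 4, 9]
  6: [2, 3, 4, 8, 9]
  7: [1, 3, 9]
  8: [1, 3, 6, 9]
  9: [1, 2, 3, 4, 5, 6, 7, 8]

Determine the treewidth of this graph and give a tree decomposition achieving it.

Treewidth 3.
One optimal decomposition is:
Bags: B1 = {3, 4, 5, 9}  B2 = {3, 4, 6, 9}  B3 = {3, 6, 8, 9}  B4 = {2, 3, 6, 9}  B5 = {1, 3, 8, 9}  B6 = {1, 3, 7, 9}
Tree: B1–B2, B2–B3, B3–B4, B3–B5, B5–B6

Every bag has size at most 4, so the width is 4 − 1 = 3 and tw(G) ≤ 3. For the lower bound, the 4 vertices {1, 3, 8, 9} are pairwise adjacent, and any tree decomposition puts a clique entirely inside one bag — forcing width ≥ 3. The upper and lower bounds meet at 3, so that is the treewidth.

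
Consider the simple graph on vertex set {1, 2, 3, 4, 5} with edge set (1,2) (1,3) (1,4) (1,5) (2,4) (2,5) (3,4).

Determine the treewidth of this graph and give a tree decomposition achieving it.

Treewidth 2.
One optimal decomposition is:
Bags: B1 = {1, 3, 4}  B2 = {1, 2, 4}  B3 = {1, 2, 5}
Tree: B1–B2, B2–B3

Each bag holds 3 vertices, so the decomposition has width 2, which upper-bounds the treewidth. For the lower bound, the 3 vertices {1, 2, 4} are pairwise adjacent, and any tree decomposition puts a clique entirely inside one bag — forcing width ≥ 2. Hence tw(G) = 2 exactly.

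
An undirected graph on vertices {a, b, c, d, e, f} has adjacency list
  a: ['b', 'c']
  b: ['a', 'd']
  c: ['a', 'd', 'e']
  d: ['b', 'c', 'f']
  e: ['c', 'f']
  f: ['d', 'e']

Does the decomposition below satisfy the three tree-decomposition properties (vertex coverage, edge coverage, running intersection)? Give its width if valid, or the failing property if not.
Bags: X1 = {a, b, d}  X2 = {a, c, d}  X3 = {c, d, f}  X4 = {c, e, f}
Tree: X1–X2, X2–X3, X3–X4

Every vertex of G appears in some bag (union = {a, b, c, d, e, f}); every edge is covered by a bag; and for each vertex v the set of bags containing v is connected in the bag tree. The decomposition is therefore valid. The largest bag has 3 vertices, so the width is 2.

Yes; width 2.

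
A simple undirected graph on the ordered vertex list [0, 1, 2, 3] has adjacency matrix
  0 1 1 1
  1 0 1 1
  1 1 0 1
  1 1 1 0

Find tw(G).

3

A width-3 tree decomposition is:
Bags: B1 = {0, 1, 2, 3}
Tree: (single bag)
With just one bag of size 4, the width is 4 − 1 = 3, so tw(G) ≤ 3. On the other hand G contains the 4-clique {0, 1, 2, 3}. A clique must lie in a single bag of any decomposition, so no decomposition can have width below 3. Therefore the treewidth is 3.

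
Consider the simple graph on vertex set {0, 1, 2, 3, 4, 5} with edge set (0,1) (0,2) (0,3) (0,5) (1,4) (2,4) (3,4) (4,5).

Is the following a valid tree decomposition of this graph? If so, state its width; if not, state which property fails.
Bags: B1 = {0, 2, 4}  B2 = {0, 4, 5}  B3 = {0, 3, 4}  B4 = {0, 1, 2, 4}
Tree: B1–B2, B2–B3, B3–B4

No — bags containing vertex 2 are not connected in the tree.

A tree decomposition must satisfy three properties: every vertex lies in some bag; for every edge, both endpoints lie together in some bag; and for every vertex, the bags containing it form a connected subtree. Here bags containing vertex 2 are not connected in the tree, so the decomposition is invalid.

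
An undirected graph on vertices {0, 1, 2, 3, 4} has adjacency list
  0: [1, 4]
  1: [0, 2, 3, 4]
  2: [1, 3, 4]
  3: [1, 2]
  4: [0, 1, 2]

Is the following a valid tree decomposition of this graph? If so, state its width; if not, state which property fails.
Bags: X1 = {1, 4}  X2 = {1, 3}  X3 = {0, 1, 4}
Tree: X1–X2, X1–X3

A tree decomposition must satisfy three properties: every vertex lies in some bag; for every edge, both endpoints lie together in some bag; and for every vertex, the bags containing it form a connected subtree. Here vertex 2 appears in no bag, so the decomposition is invalid.

No — vertex 2 appears in no bag.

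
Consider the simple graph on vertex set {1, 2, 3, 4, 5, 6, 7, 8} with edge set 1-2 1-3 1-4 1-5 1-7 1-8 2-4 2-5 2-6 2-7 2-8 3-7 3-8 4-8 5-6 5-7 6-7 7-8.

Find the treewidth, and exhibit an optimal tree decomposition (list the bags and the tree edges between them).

Each bag holds 4 vertices, so the decomposition has width 3, which upper-bounds the treewidth. On the other hand G contains the 4-clique {1, 2, 4, 8}. A clique must lie in a single bag of any decomposition, so no decomposition can have width below 3. The upper and lower bounds meet at 3, so that is the treewidth.

Treewidth 3.
One optimal decomposition is:
Bags: B1 = {1, 2, 7, 8}  B2 = {1, 2, 4, 8}  B3 = {1, 2, 5, 7}  B4 = {1, 3, 7, 8}  B5 = {2, 5, 6, 7}
Tree: B1–B2, B1–B3, B1–B4, B3–B5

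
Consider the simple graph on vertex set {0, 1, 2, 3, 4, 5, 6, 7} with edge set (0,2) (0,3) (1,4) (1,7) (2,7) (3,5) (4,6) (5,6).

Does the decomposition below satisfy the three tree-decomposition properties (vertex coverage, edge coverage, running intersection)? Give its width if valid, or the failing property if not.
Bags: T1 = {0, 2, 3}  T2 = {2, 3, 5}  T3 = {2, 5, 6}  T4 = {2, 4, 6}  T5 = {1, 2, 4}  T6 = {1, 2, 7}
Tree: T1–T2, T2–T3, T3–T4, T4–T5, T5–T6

Yes; width 2.

Vertex coverage: the bags together contain {0, 1, 2, 3, 4, 5, 6, 7}, the full vertex set. Edge coverage: each edge of G has both endpoints in at least one bag. Running intersection: for every vertex, the bags containing it form a connected subtree. All three properties hold, so this is a valid tree decomposition of width max|bag| − 1 = 2, and hence tw(G) ≤ 2.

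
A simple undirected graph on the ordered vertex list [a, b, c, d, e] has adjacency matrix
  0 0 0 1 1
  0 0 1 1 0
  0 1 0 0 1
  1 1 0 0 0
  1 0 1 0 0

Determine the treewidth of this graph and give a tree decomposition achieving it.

The largest bag has 3 vertices, giving width 2; this decomposition certifies tw(G) ≤ 2. The edges c–b–d–a–e–c form a cycle, so G is not a tree and its treewidth is at least 2. Combining the bounds, tw(G) = 2.

Treewidth 2.
Bags: B1 = {b, c, d}  B2 = {a, c, d}  B3 = {a, c, e}
Tree: B1–B2, B2–B3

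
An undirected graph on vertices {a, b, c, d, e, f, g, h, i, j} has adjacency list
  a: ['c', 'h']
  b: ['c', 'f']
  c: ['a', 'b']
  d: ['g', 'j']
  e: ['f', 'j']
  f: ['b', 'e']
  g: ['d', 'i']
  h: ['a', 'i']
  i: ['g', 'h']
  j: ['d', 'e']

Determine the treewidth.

2

A width-2 tree decomposition is:
Bags: B1 = {d, e, j}  B2 = {d, e, g}  B3 = {e, g, i}  B4 = {e, h, i}  B5 = {a, e, h}  B6 = {a, c, e}  B7 = {b, c, e}  B8 = {b, e, f}
Tree: B1–B2, B2–B3, B3–B4, B4–B5, B5–B6, B6–B7, B7–B8
The largest bag has 3 vertices, giving width 2; this decomposition certifies tw(G) ≤ 2. For the lower bound, G contains the cycle e–j–d–g–i–h–a–c–b–f–e, so G is not a forest; only forests have treewidth ≤ 1, hence tw(G) ≥ 2. The upper and lower bounds meet at 2, so that is the treewidth.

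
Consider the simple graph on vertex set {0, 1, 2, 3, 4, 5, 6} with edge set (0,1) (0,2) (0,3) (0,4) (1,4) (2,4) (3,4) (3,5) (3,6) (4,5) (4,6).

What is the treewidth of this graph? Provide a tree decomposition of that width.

Each bag holds 3 vertices, so the decomposition has width 2, which upper-bounds the treewidth. Conversely, {0, 1, 4} is a clique of size 3, and the vertices of any clique must share a bag in every tree decomposition; so some bag has ≥ 3 vertices and tw(G) ≥ 2. Hence tw(G) = 2 exactly.

Treewidth 2.
One such decomposition:
Bags: B1 = {3, 4, 6}  B2 = {3, 4, 5}  B3 = {0, 3, 4}  B4 = {0, 1, 4}  B5 = {0, 2, 4}
Tree: B1–B2, B2–B3, B3–B4, B3–B5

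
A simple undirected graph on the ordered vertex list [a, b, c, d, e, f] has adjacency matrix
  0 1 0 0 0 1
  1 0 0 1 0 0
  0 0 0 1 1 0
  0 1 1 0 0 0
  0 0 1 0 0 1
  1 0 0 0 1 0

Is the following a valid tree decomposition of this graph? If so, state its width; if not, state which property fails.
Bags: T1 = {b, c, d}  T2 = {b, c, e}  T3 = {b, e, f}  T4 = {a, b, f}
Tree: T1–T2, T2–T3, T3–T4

Every vertex of G appears in some bag (union = {a, b, c, d, e, f}); every edge is covered by a bag; and for each vertex v the set of bags containing v is connected in the bag tree. The decomposition is therefore valid. The largest bag has 3 vertices, so the width is 2.

Yes; width 2.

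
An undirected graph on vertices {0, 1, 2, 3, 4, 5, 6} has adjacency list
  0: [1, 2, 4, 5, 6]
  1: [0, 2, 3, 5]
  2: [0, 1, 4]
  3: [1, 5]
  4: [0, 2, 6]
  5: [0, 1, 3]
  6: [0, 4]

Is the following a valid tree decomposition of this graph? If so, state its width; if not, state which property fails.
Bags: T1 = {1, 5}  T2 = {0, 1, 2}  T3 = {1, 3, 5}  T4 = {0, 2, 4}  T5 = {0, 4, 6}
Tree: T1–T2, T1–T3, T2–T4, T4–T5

No — edge (0,5) lies in no bag.

A tree decomposition must satisfy three properties: every vertex lies in some bag; for every edge, both endpoints lie together in some bag; and for every vertex, the bags containing it form a connected subtree. Here edge (0,5) lies in no bag, so the decomposition is invalid.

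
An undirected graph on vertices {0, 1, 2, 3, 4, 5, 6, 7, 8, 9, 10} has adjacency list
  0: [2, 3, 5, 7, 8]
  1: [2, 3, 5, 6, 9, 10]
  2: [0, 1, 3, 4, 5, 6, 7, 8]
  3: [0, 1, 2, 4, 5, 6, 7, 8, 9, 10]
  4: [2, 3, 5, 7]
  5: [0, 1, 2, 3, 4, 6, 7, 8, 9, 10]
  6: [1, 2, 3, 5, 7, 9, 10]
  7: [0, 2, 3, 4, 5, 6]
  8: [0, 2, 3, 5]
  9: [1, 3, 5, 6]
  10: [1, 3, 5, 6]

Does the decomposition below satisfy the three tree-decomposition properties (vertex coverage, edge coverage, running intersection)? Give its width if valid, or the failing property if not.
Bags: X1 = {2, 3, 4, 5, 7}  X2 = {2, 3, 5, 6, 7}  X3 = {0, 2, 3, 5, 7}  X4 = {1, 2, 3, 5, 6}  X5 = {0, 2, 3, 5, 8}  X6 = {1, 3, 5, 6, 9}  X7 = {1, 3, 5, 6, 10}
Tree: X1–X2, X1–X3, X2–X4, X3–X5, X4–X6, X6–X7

Yes; width 4.

Vertex coverage: the bags together contain {0, 1, 2, 3, 4, 5, 6, 7, 8, 9, 10}, the full vertex set. Edge coverage: each edge of G has both endpoints in at least one bag. Running intersection: for every vertex, the bags containing it form a connected subtree. All three properties hold, so this is a valid tree decomposition of width max|bag| − 1 = 4, and hence tw(G) ≤ 4.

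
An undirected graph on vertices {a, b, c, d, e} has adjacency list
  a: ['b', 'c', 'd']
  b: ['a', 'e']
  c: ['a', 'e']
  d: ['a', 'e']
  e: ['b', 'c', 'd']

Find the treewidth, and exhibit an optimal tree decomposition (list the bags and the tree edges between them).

Treewidth 2.
Bags: B1 = {a, c, e}  B2 = {a, d, e}  B3 = {a, b, e}
Tree: B1–B2, B2–B3

Each bag holds 3 vertices, so the decomposition has width 2, which upper-bounds the treewidth. For the lower bound, G contains the cycle e–c–a–d–e, so G is not a forest; only forests have treewidth ≤ 1, hence tw(G) ≥ 2. Combining the bounds, tw(G) = 2.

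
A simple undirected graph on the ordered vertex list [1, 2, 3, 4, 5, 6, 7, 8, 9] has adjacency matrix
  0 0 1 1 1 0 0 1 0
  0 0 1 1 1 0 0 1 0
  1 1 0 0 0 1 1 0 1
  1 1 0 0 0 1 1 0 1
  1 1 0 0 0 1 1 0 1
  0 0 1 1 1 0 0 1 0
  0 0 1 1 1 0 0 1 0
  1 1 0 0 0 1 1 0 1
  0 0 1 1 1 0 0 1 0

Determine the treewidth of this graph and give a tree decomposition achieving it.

Every bag has size at most 5, so the width is 5 − 1 = 4 and tw(G) ≤ 4. For the lower bound: the 5 vertex sets {2,8}, {5,6}, {1,3}, {4}, {9} are disjoint, each induces a connected subgraph, and every pair is joined by at least one edge of G. Contracting each set to a single vertex therefore yields K_{5} as a minor, and since treewidth is minor-monotone, tw(G) ≥ tw(K_{5}) = 4. Combining the bounds, tw(G) = 4.

Treewidth 4.
One such decomposition:
Bags: B1 = {2, 3, 4, 5, 8}  B2 = {3, 4, 5, 6, 8}  B3 = {1, 3, 4, 5, 8}  B4 = {3, 4, 5, 8, 9}  B5 = {3, 4, 5, 7, 8}
Tree: B1–B2, B2–B3, B3–B4, B4–B5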